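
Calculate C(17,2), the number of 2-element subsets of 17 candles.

C(17,2) = 17!/(2! x (17-2)!).

Final answer: C(17,2) = 136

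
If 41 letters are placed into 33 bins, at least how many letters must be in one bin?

By the pigeonhole principle: ceiling(41/33).

Final answer: 2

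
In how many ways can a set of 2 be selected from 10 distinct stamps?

C(10,2) = 10!/(2! x (10-2)!).

Final answer: C(10,2) = 45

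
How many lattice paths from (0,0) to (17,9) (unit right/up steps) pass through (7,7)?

Paths (0,0)->(7,7): C(14,7) = 3432.
Paths (7,7)->(17,9): C(12,2) = 66.
By multiplication principle: 3432 x 66.

Final answer: 226512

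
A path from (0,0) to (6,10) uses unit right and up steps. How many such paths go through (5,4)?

Paths (0,0)->(5,4): C(9,4) = 126.
Paths (5,4)->(6,10): C(7,6) = 7.
By multiplication principle: 126 x 7.

Final answer: 882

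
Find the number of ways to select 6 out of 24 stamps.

C(24,6) = 24!/(6! x (24-6)!).

Final answer: C(24,6) = 134596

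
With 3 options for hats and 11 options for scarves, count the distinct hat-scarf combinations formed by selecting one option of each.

By the multiplication principle: 3 x 11.

Final answer: 33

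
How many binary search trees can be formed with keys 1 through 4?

This is a standard Catalan-number count: the answer is C_n. Here n = 4.
Using C_0 = 1 and C_(k+1) = C_k x 2(2k+1)/(k+2), build up term by term: C_1=1, C_2=2, C_3=5, C_4=14.

Final answer: C_{4} = 14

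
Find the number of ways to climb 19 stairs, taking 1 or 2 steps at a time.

Let f(n) be the number of climbs. Removing the last move (1 or 2 steps) gives f(n) = f(n-1) + f(n-2); base cases f(1)=1, f(2)=2.
Computing successive values: f(1)=1, f(2)=2, f(3)=3, f(4)=5, f(5)=8, f(6)=13, f(7)=21, f(8)=34, f(9)=55, f(10)=89, f(11)=144, f(12)=233, f(13)=377, f(14)=610, f(15)=987, f(16)=1597, f(17)=2584, f(18)=4181, f(19)=6765.

Final answer: 6765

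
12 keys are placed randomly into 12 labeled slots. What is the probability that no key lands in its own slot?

Use the recurrence D(n) = (n-1)(D(n-1) + D(n-2)) with D(0)=1, D(1)=0.
Building up: D(2)=1, D(3)=2, D(4)=9, D(5)=44, D(6)=265, D(7)=1854, D(8)=14833, D(9)=133496, D(10)=1334961, D(11)=14684570, D(12)=176214841.
Total arrangements: 12! = 479001600.
Probability = D(12)/12! = 16019531/43545600.

Final answer: D(12)/12! = 176214841/479001600 = 0.367879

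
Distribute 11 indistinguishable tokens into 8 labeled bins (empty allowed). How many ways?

Stars and bars: C(n+k-1, k-1) = C(18,7).

Final answer: C(18,7) = 31824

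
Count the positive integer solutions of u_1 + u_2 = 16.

Substitute u'_i = u_i - 1 (so u'_i >= 0). Then sum u'_i = 16 - 2 = 14.
Stars and bars: C(14+2-1, 2-1) = C(15,1).

Final answer: C(15,1) = 15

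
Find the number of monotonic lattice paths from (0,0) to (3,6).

Each path has 3 right steps and 6 up steps in some order (9 steps total).
Choose which 6 of the 9 steps are up: C(9,6).

Final answer: C(9,6) = 84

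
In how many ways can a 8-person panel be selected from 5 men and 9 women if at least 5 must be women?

Sum over valid woman counts:
C(9,5)C(5,3) = 1260
C(9,6)C(5,2) = 840
C(9,7)C(5,1) = 180
C(9,8)C(5,0) = 9
Total: 1260 + 840 + 180 + 9.

Final answer: 2289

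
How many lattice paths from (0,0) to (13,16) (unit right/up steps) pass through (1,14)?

Paths (0,0)->(1,14): C(15,14) = 15.
Paths (1,14)->(13,16): C(14,2) = 91.
By multiplication principle: 15 x 91.

Final answer: 1365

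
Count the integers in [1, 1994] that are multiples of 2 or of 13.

Multiples of 2: 997. Multiples of 13: 153. Of both (lcm=26): 76.
By inclusion-exclusion: 997 + 153 - 76.

Final answer: 1074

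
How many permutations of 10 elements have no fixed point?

D(n) = (n-1)(D(n-1) + D(n-2)), D(0)=1, D(1)=0.
Building up: D(2)=1, D(3)=2, D(4)=9, D(5)=44, D(6)=265, D(7)=1854, D(8)=14833, D(9)=133496.
D(10) = 9 x (D(9) + D(8)) = 9 x (133496 + 14833).

Final answer: D(10) = 1334961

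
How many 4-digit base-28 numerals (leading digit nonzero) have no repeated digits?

First digit: 27 (nonzero). Second: 27 (not first). Third: 26, etc.
Total: 27 x 27 x 26 x 25.

Final answer: 473850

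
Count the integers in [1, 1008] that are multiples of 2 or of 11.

Multiples of 2: 504. Multiples of 11: 91. Of both (lcm=22): 45.
By inclusion-exclusion: 504 + 91 - 45.

Final answer: 550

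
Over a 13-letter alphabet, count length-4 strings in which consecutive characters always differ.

First character: 13 choices. Each subsequent: 12 choices (must differ from the previous one).
Total: 13 x 12^3.

Final answer: 13 x 12^{3} = 22464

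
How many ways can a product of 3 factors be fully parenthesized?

This is a standard Catalan-number count: the answer is C_n. Here n = 3 - 1 = 2.
Using C_0 = 1 and C_(k+1) = C_k x 2(2k+1)/(k+2), build up term by term: C_1=1, C_2=2.

Final answer: C_{2} = 2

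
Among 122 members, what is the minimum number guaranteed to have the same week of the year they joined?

There are 52 possible values for week of the year they joined. With 122 members and 52 categories, by pigeonhole: ceiling(122/52).

Final answer: 3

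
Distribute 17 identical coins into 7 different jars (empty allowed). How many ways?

Stars and bars: C(n+k-1, k-1) = C(23,6).

Final answer: C(23,6) = 100947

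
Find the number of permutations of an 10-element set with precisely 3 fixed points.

Choose which 3 elements are fixed: C(10,3) = 120.
Derange the remaining 7 using D(j) = (j-1)(D(j-1) + D(j-2)), D(0)=1, D(1)=0: D(2)=1, D(3)=2, D(4)=9, D(5)=44, D(6)=265, D(7)=1854.
Total: 120 x 1854.

Final answer: C(10,3) D(7) = 222480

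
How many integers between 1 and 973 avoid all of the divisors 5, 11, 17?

|div by 5|=194, |div by 11|=88, |div by 17|=57.
|div by 5&11|=17, |div by 5&17|=11, |div by 11&17|=5, |div by all|=1.
By inclusion-exclusion, divisible by at least one: 194+88+57-17-11-5+1 = 307.
Not divisible by any: 973 - 307.

Final answer: 666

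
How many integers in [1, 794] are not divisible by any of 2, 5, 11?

|div by 2|=397, |div by 5|=158, |div by 11|=72.
|div by 2&5|=79, |div by 2&11|=36, |div by 5&11|=14, |div by all|=7.
By inclusion-exclusion, divisible by at least one: 397+158+72-79-36-14+7 = 505.
Not divisible by any: 794 - 505.

Final answer: 289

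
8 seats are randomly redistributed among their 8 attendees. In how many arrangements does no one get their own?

D(n) = (n-1)(D(n-1) + D(n-2)), D(0)=1, D(1)=0.
D(2) = 1 x (0 + 1) = 1
D(3) = 2 x (1 + 0) = 2
D(4) = 3 x (2 + 1) = 9
D(5) = 4 x (9 + 2) = 44
D(6) = 5 x (44 + 9) = 265
D(7) = 6 x (265 + 44) = 1854
D(8) = 7 x (D(7) + D(6)) = 7 x (1854 + 265)

Final answer: D(8) = 14833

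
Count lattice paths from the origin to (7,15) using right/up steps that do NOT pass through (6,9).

Total paths to (7,15): C(22,15) = 170544.
Paths through (6,9): C(15,9) x C(7,6) = 35035.
Avoiding (6,9): 170544 - 35035.

Final answer: 135509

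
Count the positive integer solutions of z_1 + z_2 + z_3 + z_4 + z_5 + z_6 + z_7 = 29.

Substitute z'_i = z_i - 1 (so z'_i >= 0). Then sum z'_i = 29 - 7 = 22.
Stars and bars: C(22+7-1, 7-1) = C(28,6).

Final answer: C(28,6) = 376740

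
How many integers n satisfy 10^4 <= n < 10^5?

These are the integers in [10^4, 10^5), so the count is 10^5 - 10^4 = 9 x 10^4.

Final answer: 90000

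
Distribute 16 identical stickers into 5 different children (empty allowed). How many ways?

Stars and bars: C(n+k-1, k-1) = C(20,4).

Final answer: C(20,4) = 4845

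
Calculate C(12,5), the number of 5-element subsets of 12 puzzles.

C(12,5) = 12!/(5! x 7!).

Final answer: \binom{12}{5} = 792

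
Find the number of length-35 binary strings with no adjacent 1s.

Classify by the final bit: ...0 gives a(n-1) strings, ...01 gives a(n-2) strings. Thus a(n) = a(n-1) + a(n-2) with a(1)=2, a(2)=3.
Iterating the recurrence: a(1)=2, a(2)=3, a(3)=5, a(4)=8, a(5)=13, a(6)=21, a(7)=34, a(8)=55, a(9)=89, a(10)=144, a(11)=233, a(12)=377, a(13)=610, a(14)=987, a(15)=1597, a(16)=2584, a(17)=4181, a(18)=6765, a(19)=10946, a(20)=17711, a(21)=28657, a(22)=46368, a(23)=75025, a(24)=121393, a(25)=196418, a(26)=317811, a(27)=514229, a(28)=832040, a(29)=1346269, a(30)=2178309, a(31)=3524578, a(32)=5702887, a(33)=9227465, a(34)=14930352, a(35)=24157817.

Final answer: 24157817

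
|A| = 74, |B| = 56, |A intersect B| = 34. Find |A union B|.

|A union B| = |A| + |B| - |A intersect B| = 74 + 56 - 34.

Final answer: 96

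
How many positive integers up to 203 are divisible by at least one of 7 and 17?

Multiples of 7: 29. Multiples of 17: 11. Of both (lcm=119): 1.
By inclusion-exclusion: 29 + 11 - 1.

Final answer: 39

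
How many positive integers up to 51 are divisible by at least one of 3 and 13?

Multiples of 3: 17. Multiples of 13: 3. Of both (lcm=39): 1.
By inclusion-exclusion: 17 + 3 - 1.

Final answer: 19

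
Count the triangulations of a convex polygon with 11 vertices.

This is counted by the nth Catalan number C_n. Here n = 11 - 2 = 9.
C_n = C(2n,n)/(n+1), so C_{9} = C(18,9)/10 = 48620/10.

Final answer: C_{9} = 4862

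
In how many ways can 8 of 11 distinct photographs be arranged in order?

P(11,8) = 11!/(11-8)! = 11!/3!.

Final answer: P(11,8) = 6652800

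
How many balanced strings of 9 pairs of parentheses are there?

This is counted by the nth Catalan number C_n. Here n = 9 (pairs).
C_n = C(2n,n)/(n+1), so C_{9} = C(18,9)/10 = 48620/10.

Final answer: C_{9} = 4862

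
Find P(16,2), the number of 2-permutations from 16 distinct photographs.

P(16,2) = 16!/(16-2)! = 16!/14!.

Final answer: P(16,2) = 240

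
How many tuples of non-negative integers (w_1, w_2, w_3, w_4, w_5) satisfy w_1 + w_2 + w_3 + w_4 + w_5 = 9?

Stars and bars with 9 stars and 4 bars:
C(9+5-1, 5-1) = C(13,4).

Final answer: C(13,4) = 715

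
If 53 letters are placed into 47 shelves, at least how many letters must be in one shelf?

By the pigeonhole principle: ceiling(53/47).

Final answer: 2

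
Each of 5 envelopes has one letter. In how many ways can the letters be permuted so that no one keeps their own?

D(n) = (n-1)(D(n-1) + D(n-2)), D(0)=1, D(1)=0.
D(2) = 1 x (0 + 1) = 1
D(3) = 2 x (1 + 0) = 2
D(4) = 3 x (2 + 1) = 9
D(5) = 4 x (D(4) + D(3)) = 4 x (9 + 2)

Final answer: D(5) = 44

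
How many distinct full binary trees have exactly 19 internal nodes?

The structures are counted by the Catalan number C_n. Here n = 19.
C_n = C(2n,n)/(n+1), so C_{19} = C(38,19)/20 = 35345263800/20.

Final answer: C_{19} = 1767263190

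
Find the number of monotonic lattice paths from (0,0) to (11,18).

Each path has 11 right steps and 18 up steps in some order (29 steps total).
Choose which 18 of the 29 steps are up: C(29,18).

Final answer: C(29,18) = 34597290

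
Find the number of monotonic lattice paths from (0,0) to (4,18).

Each path has 4 right steps and 18 up steps in some order (22 steps total).
Choose which 18 of the 22 steps are up: C(22,18).

Final answer: C(22,18) = 7315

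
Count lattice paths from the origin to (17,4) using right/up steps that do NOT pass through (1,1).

Total paths to (17,4): C(21,4) = 5985.
Paths through (1,1): C(2,1) x C(19,3) = 1938.
Avoiding (1,1): 5985 - 1938.

Final answer: 4047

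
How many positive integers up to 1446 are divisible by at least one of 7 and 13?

Multiples of 7: 206. Multiples of 13: 111. Of both (lcm=91): 15.
By inclusion-exclusion: 206 + 111 - 15.

Final answer: 302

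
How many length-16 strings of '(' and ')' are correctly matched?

The structures are counted by the Catalan number C_n. Here n = 8 (pairs).
C_n = C(2n,n)/(n+1), so C_{8} = C(16,8)/9 = 12870/9.

Final answer: C_{8} = 1430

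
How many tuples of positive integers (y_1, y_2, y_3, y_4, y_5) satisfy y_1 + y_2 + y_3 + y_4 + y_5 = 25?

Substitute y'_i = y_i - 1 (so y'_i >= 0). Then sum y'_i = 25 - 5 = 20.
Stars and bars: C(20+5-1, 5-1) = C(24,4).

Final answer: C(24,4) = 10626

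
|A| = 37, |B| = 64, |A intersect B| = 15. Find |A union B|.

|A union B| = |A| + |B| - |A intersect B| = 37 + 64 - 15.

Final answer: 86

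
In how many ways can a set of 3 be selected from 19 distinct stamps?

C(19,3) = 19!/(3! x (19-3)!).

Final answer: C(19,3) = 969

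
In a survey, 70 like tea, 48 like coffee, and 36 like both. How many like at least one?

|A union B| = |A| + |B| - |A intersect B| = 70 + 48 - 36.

Final answer: 82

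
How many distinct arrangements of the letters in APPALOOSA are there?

Letters (A:3, L:1, O:2, P:2, S:1). Total letters: 9.
Permutations = 9!/(3! x 2! x 2!).

Final answer: 15120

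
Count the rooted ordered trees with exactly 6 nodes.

This is counted by the nth Catalan number C_n. Here n = 6 - 1 = 5.
C_n = C(2n,n) - C(2n,n+1), so C_{5} = C(10,5) - C(10,6) = 252 - 210.

Final answer: C_{5} = 42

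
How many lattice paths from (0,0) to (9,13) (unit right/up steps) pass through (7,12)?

Paths (0,0)->(7,12): C(19,12) = 50388.
Paths (7,12)->(9,13): C(3,1) = 3.
By multiplication principle: 50388 x 3.

Final answer: 151164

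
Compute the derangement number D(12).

Use the recurrence D(n) = (n-1)(D(n-1) + D(n-2)) with D(0)=1, D(1)=0.
D(2) = 1 x (0 + 1) = 1
D(3) = 2 x (1 + 0) = 2
D(4) = 3 x (2 + 1) = 9
D(5) = 4 x (9 + 2) = 44
D(6) = 5 x (44 + 9) = 265
D(7) = 6 x (265 + 44) = 1854
D(8) = 7 x (1854 + 265) = 14833
D(9) = 8 x (14833 + 1854) = 133496
D(10) = 9 x (133496 + 14833) = 1334961
D(11) = 10 x (1334961 + 133496) = 14684570
D(12) = 11 x (D(11) + D(10)) = 11 x (14684570 + 1334961)

Final answer: D(12) = 176214841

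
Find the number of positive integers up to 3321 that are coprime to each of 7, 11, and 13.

|div by 7|=474, |div by 11|=301, |div by 13|=255.
|div by 7&11|=43, |div by 7&13|=36, |div by 11&13|=23, |div by all|=3.
By inclusion-exclusion, divisible by at least one: 474+301+255-43-36-23+3 = 931.
Not divisible by any: 3321 - 931.

Final answer: 2390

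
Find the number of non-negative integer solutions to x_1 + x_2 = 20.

Stars and bars with 20 stars and 1 bars:
C(20+2-1, 2-1) = C(21,1).

Final answer: C(21,1) = 21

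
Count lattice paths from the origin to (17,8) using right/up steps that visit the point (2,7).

Paths (0,0)->(2,7): C(9,7) = 36.
Paths (2,7)->(17,8): C(16,1) = 16.
By multiplication principle: 36 x 16.

Final answer: 576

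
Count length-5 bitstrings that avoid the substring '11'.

Classify by the final bit: ...0 gives a(n-1) strings, ...01 gives a(n-2) strings. Thus a(n) = a(n-1) + a(n-2) with a(1)=2, a(2)=3.
Building up term by term: a(1)=2, a(2)=3, a(3)=5, a(4)=8, a(5)=13.

Final answer: 13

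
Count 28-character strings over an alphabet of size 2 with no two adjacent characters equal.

Let g(n) count such strings. g(1) = 2, and each valid string of length n-1 extends in 1 ways (any symbol but the last), so g(n) = 1 g(n-1).
Total: g(28) = 2 x 1^27.

Final answer: 2 x 1^{27} = 2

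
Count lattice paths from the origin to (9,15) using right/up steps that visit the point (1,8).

Paths (0,0)->(1,8): C(9,8) = 9.
Paths (1,8)->(9,15): C(15,7) = 6435.
By multiplication principle: 9 x 6435.

Final answer: 57915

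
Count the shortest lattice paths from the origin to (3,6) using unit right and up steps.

Each path has 3 right steps and 6 up steps in some order (9 steps total).
Choose which 6 of the 9 steps are up: C(9,6).

Final answer: C(9,6) = 84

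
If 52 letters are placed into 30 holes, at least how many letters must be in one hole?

By the pigeonhole principle: ceiling(52/30).

Final answer: 2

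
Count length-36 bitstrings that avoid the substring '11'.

Let a(n) count valid strings. If the last bit is 0 the prefix is any valid string of length n-1; if it is 1 the string must end in 01 with a valid prefix of length n-2. So a(n) = a(n-1) + a(n-2), a(1)=2, a(2)=3.
Iterating the recurrence: a(1)=2, a(2)=3, a(3)=5, a(4)=8, a(5)=13, a(6)=21, a(7)=34, a(8)=55, a(9)=89, a(10)=144, a(11)=233, a(12)=377, a(13)=610, a(14)=987, a(15)=1597, a(16)=2584, a(17)=4181, a(18)=6765, a(19)=10946, a(20)=17711, a(21)=28657, a(22)=46368, a(23)=75025, a(24)=121393, a(25)=196418, a(26)=317811, a(27)=514229, a(28)=832040, a(29)=1346269, a(30)=2178309, a(31)=3524578, a(32)=5702887, a(33)=9227465, a(34)=14930352, a(35)=24157817, a(36)=39088169.

Final answer: 39088169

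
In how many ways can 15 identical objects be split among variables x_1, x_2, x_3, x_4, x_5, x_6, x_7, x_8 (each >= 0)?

Stars and bars with 15 stars and 7 bars:
C(15+8-1, 8-1) = C(22,7).

Final answer: C(22,7) = 170544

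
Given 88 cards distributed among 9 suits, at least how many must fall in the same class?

By pigeonhole with 88 objects and 9 categories: ceiling(88/9).

Final answer: 10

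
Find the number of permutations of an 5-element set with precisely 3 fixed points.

Choose which 3 elements are fixed: C(5,3) = 10.
Derange the remaining 2 using D(j) = (j-1)(D(j-1) + D(j-2)), D(0)=1, D(1)=0: D(2)=1.
Total: 10 x 1.

Final answer: C(5,3) D(2) = 10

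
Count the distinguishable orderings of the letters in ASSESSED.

Letters (A:1, D:1, E:2, S:4). Total letters: 8.
Permutations = 8!/(4! x 2!).

Final answer: 840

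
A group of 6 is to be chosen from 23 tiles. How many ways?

C(23,6) = 23!/(6! x (23-6)!).

Final answer: C(23,6) = 100947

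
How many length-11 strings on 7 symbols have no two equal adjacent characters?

Let g(n) count such strings. g(1) = 7, and each valid string of length n-1 extends in 6 ways (any symbol but the last), so g(n) = 6 g(n-1).
Total: g(11) = 7 x 6^10.

Final answer: 7 x 6^{10} = 423263232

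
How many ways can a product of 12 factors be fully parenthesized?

The structures are counted by the Catalan number C_n. Here n = 12 - 1 = 11.
C_n = C(2n,n)/(n+1), so C_{11} = C(22,11)/12 = 705432/12.

Final answer: C_{11} = 58786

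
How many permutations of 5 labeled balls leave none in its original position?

D(n) = (n-1)(D(n-1) + D(n-2)), D(0)=1, D(1)=0.
D(2) = 1 x (0 + 1) = 1
D(3) = 2 x (1 + 0) = 2
D(4) = 3 x (2 + 1) = 9
D(5) = 4 x (D(4) + D(3)) = 4 x (9 + 2)

Final answer: D(5) = 44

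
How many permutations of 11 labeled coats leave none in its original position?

Use the recurrence D(n) = (n-1)(D(n-1) + D(n-2)) with D(0)=1, D(1)=0.
D(2) = 1 x (0 + 1) = 1
D(3) = 2 x (1 + 0) = 2
D(4) = 3 x (2 + 1) = 9
D(5) = 4 x (9 + 2) = 44
D(6) = 5 x (44 + 9) = 265
D(7) = 6 x (265 + 44) = 1854
D(8) = 7 x (1854 + 265) = 14833
D(9) = 8 x (14833 + 1854) = 133496
D(10) = 9 x (133496 + 14833) = 1334961
D(11) = 10 x (D(10) + D(9)) = 10 x (1334961 + 133496)

Final answer: D(11) = 14684570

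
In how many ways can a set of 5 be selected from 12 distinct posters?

C(12,5) = 12!/(5! x 7!).

Final answer: \binom{12}{5} = 792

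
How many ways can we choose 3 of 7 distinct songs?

C(7,3) = 7!/(3! x (7-3)!).

Final answer: C(7,3) = 35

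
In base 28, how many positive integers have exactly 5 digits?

These are the integers in [28^4, 28^5), so the count is 28^5 - 28^4 = 27 x 28^4.

Final answer: 16595712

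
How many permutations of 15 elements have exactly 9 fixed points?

Choose which 9 elements are fixed: C(15,9) = 5005.
Derange the remaining 6 using D(j) = (j-1)(D(j-1) + D(j-2)), D(0)=1, D(1)=0: D(2)=1, D(3)=2, D(4)=9, D(5)=44, D(6)=265.
Total: 5005 x 265.

Final answer: C(15,9) D(6) = 1326325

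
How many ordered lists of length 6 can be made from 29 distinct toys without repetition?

P(29,6) = 29!/(29-6)! = 29!/23!.

Final answer: P(29,6) = 342014400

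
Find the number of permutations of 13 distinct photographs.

The number of ways to arrange 13 distinct objects is 13!.

Final answer: 13! = 6227020800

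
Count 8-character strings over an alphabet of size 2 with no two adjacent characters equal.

First character: 2 choices. Each subsequent: 1 choices (must differ from the previous one).
Total: 2 x 1^7.

Final answer: 2 x 1^{7} = 2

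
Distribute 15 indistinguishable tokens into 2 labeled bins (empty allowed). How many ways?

Stars and bars: C(n+k-1, k-1) = C(16,1).

Final answer: C(16,1) = 16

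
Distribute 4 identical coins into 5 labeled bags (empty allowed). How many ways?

Stars and bars: C(n+k-1, k-1) = C(8,4).

Final answer: C(8,4) = 70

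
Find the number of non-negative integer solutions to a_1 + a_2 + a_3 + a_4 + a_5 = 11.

Stars and bars with 11 stars and 4 bars:
C(11+5-1, 5-1) = C(15,4).

Final answer: C(15,4) = 1365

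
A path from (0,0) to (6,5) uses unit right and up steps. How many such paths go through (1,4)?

Paths (0,0)->(1,4): C(5,4) = 5.
Paths (1,4)->(6,5): C(6,1) = 6.
By multiplication principle: 5 x 6.

Final answer: 30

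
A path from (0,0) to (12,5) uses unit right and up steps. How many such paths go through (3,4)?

Paths (0,0)->(3,4): C(7,4) = 35.
Paths (3,4)->(12,5): C(10,1) = 10.
By multiplication principle: 35 x 10.

Final answer: 350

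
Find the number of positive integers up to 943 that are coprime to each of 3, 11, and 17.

|div by 3|=314, |div by 11|=85, |div by 17|=55.
|div by 3&11|=28, |div by 3&17|=18, |div by 11&17|=5, |div by all|=1.
By inclusion-exclusion, divisible by at least one: 314+85+55-28-18-5+1 = 404.
Not divisible by any: 943 - 404.

Final answer: 539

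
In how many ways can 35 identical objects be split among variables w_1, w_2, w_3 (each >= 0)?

Stars and bars with 35 stars and 2 bars:
C(35+3-1, 3-1) = C(37,2).

Final answer: C(37,2) = 666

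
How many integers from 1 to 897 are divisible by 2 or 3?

Multiples of 2: 448. Multiples of 3: 299. Of both (lcm=6): 149.
By inclusion-exclusion: 448 + 299 - 149.

Final answer: 598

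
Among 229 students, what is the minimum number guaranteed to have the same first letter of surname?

There are 26 possible values for first letter of surname. With 229 students and 26 categories, by pigeonhole: ceiling(229/26).

Final answer: 9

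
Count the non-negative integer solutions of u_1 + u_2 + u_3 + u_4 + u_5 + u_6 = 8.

Stars and bars with 8 stars and 5 bars:
C(8+6-1, 6-1) = C(13,5).

Final answer: C(13,5) = 1287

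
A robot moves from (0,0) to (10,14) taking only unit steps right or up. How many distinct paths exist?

Each path has 10 right steps and 14 up steps in some order (24 steps total).
Choose which 14 of the 24 steps are up: C(24,14).

Final answer: C(24,14) = 1961256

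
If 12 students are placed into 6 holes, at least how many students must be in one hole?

By the pigeonhole principle: ceiling(12/6).

Final answer: 2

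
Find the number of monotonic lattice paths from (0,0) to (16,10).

Each path has 16 right steps and 10 up steps in some order (26 steps total).
Choose which 10 of the 26 steps are up: C(26,10).

Final answer: C(26,10) = 5311735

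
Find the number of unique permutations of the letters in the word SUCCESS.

Letters (C:2, E:1, S:3, U:1). Total letters: 7.
Permutations = 7!/(3! x 2!).

Final answer: 420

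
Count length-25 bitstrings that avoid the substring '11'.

Classify by the final bit: ...0 gives a(n-1) strings, ...01 gives a(n-2) strings. Thus a(n) = a(n-1) + a(n-2) with a(1)=2, a(2)=3.
Iterating the recurrence: a(1)=2, a(2)=3, a(3)=5, a(4)=8, a(5)=13, a(6)=21, a(7)=34, a(8)=55, a(9)=89, a(10)=144, a(11)=233, a(12)=377, a(13)=610, a(14)=987, a(15)=1597, a(16)=2584, a(17)=4181, a(18)=6765, a(19)=10946, a(20)=17711, a(21)=28657, a(22)=46368, a(23)=75025, a(24)=121393, a(25)=196418.

Final answer: 196418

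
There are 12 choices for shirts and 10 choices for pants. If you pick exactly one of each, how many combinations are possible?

By the multiplication principle: 12 x 10.

Final answer: 120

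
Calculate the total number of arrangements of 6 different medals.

The number of ways to arrange 6 distinct objects is 6!.

Final answer: 6! = 720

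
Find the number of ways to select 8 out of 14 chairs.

C(14,8) = 14!/(8! x (14-8)!).

Final answer: C(14,8) = 3003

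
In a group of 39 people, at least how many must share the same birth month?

There are 12 possible values for birth month. With 39 people and 12 categories, by pigeonhole: ceiling(39/12).

Final answer: 4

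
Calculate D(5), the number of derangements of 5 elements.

Use the recurrence D(n) = (n-1)(D(n-1) + D(n-2)) with D(0)=1, D(1)=0.
D(2) = 1 x (0 + 1) = 1
D(3) = 2 x (1 + 0) = 2
D(4) = 3 x (2 + 1) = 9
D(5) = 4 x (D(4) + D(3)) = 4 x (9 + 2)

Final answer: D(5) = 44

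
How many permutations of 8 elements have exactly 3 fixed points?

Choose which 3 elements are fixed: C(8,3) = 56.
Derange the remaining 5 using D(j) = (j-1)(D(j-1) + D(j-2)), D(0)=1, D(1)=0: D(2)=1, D(3)=2, D(4)=9, D(5)=44.
Total: 56 x 44.

Final answer: C(8,3) D(5) = 2464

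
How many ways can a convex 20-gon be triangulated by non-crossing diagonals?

This is a standard Catalan-number count: the answer is C_n. Here n = 20 - 2 = 18.
C_n = C(2n,n)/(n+1), so C_{18} = C(36,18)/19 = 9075135300/19.

Final answer: C_{18} = 477638700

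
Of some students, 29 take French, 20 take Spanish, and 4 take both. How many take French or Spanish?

|A union B| = |A| + |B| - |A intersect B| = 29 + 20 - 4.

Final answer: 45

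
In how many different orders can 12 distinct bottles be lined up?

The number of ways to arrange 12 distinct objects is 12!.

Final answer: 12! = 479001600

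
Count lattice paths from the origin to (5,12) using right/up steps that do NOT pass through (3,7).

Total paths to (5,12): C(17,12) = 6188.
Paths through (3,7): C(10,7) x C(7,5) = 2520.
Avoiding (3,7): 6188 - 2520.

Final answer: 3668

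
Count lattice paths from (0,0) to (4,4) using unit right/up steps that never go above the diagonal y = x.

Total monotonic paths to (4,4): C(8,4) = 70.
Paths that cross above y=x (reflection bijection): C(8,5) = 56.
Valid Dyck paths: 70 - 56.
(Equivalently, C_{4} = C(8,4)/5 = 70/5.)

Final answer: C_{4} = 14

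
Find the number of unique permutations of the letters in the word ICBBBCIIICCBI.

Letters (B:4, C:4, I:5). Total letters: 13.
Permutations = 13!/(5! x 4! x 4!).

Final answer: 90090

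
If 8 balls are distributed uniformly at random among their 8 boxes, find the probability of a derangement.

Use the recurrence D(n) = (n-1)(D(n-1) + D(n-2)) with D(0)=1, D(1)=0.
Building up: D(2)=1, D(3)=2, D(4)=9, D(5)=44, D(6)=265, D(7)=1854, D(8)=14833.
Total arrangements: 8! = 40320.
Probability = D(8)/8! = 2119/5760.

Final answer: D(8)/8! = 14833/40320 = 0.367882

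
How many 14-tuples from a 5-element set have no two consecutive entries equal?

First character: 5 choices. Each subsequent: 4 choices (must differ from the previous one).
Total: 5 x 4^13.

Final answer: 5 x 4^{13} = 335544320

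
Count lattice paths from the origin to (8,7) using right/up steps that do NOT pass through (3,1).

Total paths to (8,7): C(15,7) = 6435.
Paths through (3,1): C(4,1) x C(11,6) = 1848.
Avoiding (3,1): 6435 - 1848.

Final answer: 4587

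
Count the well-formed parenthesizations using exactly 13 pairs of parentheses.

This is a standard Catalan-number count: the answer is C_n. Here n = 13 (pairs).
C_n = C(2n,n) - C(2n,n+1), so C_{13} = C(26,13) - C(26,14) = 10400600 - 9657700.

Final answer: C_{13} = 742900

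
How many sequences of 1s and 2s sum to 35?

Condition on the final move: it is a 1-step (f(n-1) ways to get there) or a 2-step (f(n-2) ways), so f(n) = f(n-1) + f(n-2), with f(1)=1, f(2)=2.
Computing successive values: f(1)=1, f(2)=2, f(3)=3, f(4)=5, f(5)=8, f(6)=13, f(7)=21, f(8)=34, f(9)=55, f(10)=89, f(11)=144, f(12)=233, f(13)=377, f(14)=610, f(15)=987, f(16)=1597, f(17)=2584, f(18)=4181, f(19)=6765, f(20)=10946, f(21)=17711, f(22)=28657, f(23)=46368, f(24)=75025, f(25)=121393, f(26)=196418, f(27)=317811, f(28)=514229, f(29)=832040, f(30)=1346269, f(31)=2178309, f(32)=3524578, f(33)=5702887, f(34)=9227465, f(35)=14930352.

Final answer: 14930352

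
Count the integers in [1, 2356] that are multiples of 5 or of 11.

Multiples of 5: 471. Multiples of 11: 214. Of both (lcm=55): 42.
By inclusion-exclusion: 471 + 214 - 42.

Final answer: 643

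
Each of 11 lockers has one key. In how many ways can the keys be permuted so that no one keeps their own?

Use the recurrence D(n) = (n-1)(D(n-1) + D(n-2)) with D(0)=1, D(1)=0.
D(2) = 1 x (0 + 1) = 1
D(3) = 2 x (1 + 0) = 2
D(4) = 3 x (2 + 1) = 9
D(5) = 4 x (9 + 2) = 44
D(6) = 5 x (44 + 9) = 265
D(7) = 6 x (265 + 44) = 1854
D(8) = 7 x (1854 + 265) = 14833
D(9) = 8 x (14833 + 1854) = 133496
D(10) = 9 x (133496 + 14833) = 1334961
D(11) = 10 x (D(10) + D(9)) = 10 x (1334961 + 133496)

Final answer: D(11) = 14684570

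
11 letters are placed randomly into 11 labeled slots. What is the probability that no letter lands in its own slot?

Use the recurrence D(n) = (n-1)(D(n-1) + D(n-2)) with D(0)=1, D(1)=0.
Building up: D(2)=1, D(3)=2, D(4)=9, D(5)=44, D(6)=265, D(7)=1854, D(8)=14833, D(9)=133496, D(10)=1334961, D(11)=14684570.
Total arrangements: 11! = 39916800.
Probability = D(11)/11! = 1468457/3991680.

Final answer: D(11)/11! = 14684570/39916800 = 0.367879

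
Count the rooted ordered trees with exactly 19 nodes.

This is a standard Catalan-number count: the answer is C_n. Here n = 19 - 1 = 18.
C_n = C(2n,n)/(n+1), so C_{18} = C(36,18)/19 = 9075135300/19.

Final answer: C_{18} = 477638700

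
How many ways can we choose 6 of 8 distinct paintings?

C(8,6) = 8!/(6! x 2!).

Final answer: \binom{8}{6} = 28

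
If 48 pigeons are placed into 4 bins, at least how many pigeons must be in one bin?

By the pigeonhole principle: ceiling(48/4).

Final answer: 12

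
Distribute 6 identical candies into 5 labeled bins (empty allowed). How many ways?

Stars and bars: C(n+k-1, k-1) = C(10,4).

Final answer: C(10,4) = 210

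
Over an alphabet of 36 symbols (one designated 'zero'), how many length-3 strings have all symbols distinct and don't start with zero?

The leading digit has 35 choices (anything but zero); the next has 35 (anything but the first), then 34, and so on, one fewer each time.
Total: 35 x 35 x 34.

Final answer: 41650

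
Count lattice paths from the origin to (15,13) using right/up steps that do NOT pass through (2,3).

Total paths to (15,13): C(28,13) = 37442160.
Paths through (2,3): C(5,3) x C(23,10) = 11440660.
Avoiding (2,3): 37442160 - 11440660.

Final answer: 26001500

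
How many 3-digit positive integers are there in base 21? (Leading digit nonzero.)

These are the integers in [21^2, 21^3), so the count is 21^3 - 21^2 = 20 x 21^2.

Final answer: 8820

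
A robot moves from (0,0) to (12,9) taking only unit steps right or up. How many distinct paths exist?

Each path has 12 right steps and 9 up steps in some order (21 steps total).
Choose which 9 of the 21 steps are up: C(21,9).

Final answer: C(21,9) = 293930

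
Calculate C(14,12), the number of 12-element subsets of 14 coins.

C(14,12) = 14!/(12! x 2!).

Final answer: \binom{14}{12} = 91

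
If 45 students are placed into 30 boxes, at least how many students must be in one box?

By the pigeonhole principle: ceiling(45/30).

Final answer: 2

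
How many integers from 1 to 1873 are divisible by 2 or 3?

Multiples of 2: 936. Multiples of 3: 624. Of both (lcm=6): 312.
By inclusion-exclusion: 936 + 624 - 312.

Final answer: 1248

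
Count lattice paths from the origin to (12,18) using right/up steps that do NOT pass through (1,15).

Total paths to (12,18): C(30,18) = 86493225.
Paths through (1,15): C(16,15) x C(14,3) = 5824.
Avoiding (1,15): 86493225 - 5824.

Final answer: 86487401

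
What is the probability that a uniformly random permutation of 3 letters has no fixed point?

Use the recurrence D(n) = (n-1)(D(n-1) + D(n-2)) with D(0)=1, D(1)=0.
Building up: D(2)=1, D(3)=2.
Total arrangements: 3! = 6.
Probability = D(3)/3! = 1/3.

Final answer: D(3)/3! = 2/6 = 0.333333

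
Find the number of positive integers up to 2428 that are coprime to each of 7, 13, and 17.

|div by 7|=346, |div by 13|=186, |div by 17|=142.
|div by 7&13|=26, |div by 7&17|=20, |div by 13&17|=10, |div by all|=1.
By inclusion-exclusion, divisible by at least one: 346+186+142-26-20-10+1 = 619.
Not divisible by any: 2428 - 619.

Final answer: 1809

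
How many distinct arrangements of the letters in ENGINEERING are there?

Letters (E:3, G:2, I:2, N:3, R:1). Total letters: 11.
Permutations = 11!/(3! x 3! x 2! x 2!).

Final answer: 277200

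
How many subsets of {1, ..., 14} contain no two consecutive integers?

Condition on whether n belongs to the subset: if not, any valid subset of {1, ..., n-1} works (a(n-1)); if so, n-1 is excluded and the rest is a valid subset of {1, ..., n-2} (a(n-2)). Hence a(n) = a(n-1) + a(n-2), a(1)=2, a(2)=3.
Building up term by term: a(1)=2, a(2)=3, a(3)=5, a(4)=8, a(5)=13, a(6)=21, a(7)=34, a(8)=55, a(9)=89, a(10)=144, a(11)=233, a(12)=377, a(13)=610, a(14)=987.

Final answer: 987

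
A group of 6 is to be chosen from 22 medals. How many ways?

C(22,6) = 22!/(6! x (22-6)!).

Final answer: C(22,6) = 74613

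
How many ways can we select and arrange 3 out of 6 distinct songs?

P(6,3) = 6!/(6-3)! = 6!/3!.

Final answer: P(6,3) = 120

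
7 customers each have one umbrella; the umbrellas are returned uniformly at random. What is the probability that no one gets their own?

Derangements satisfy D(n) = (n-1)(D(n-1) + D(n-2)), starting from D(0)=1, D(1)=0.
Building up: D(2)=1, D(3)=2, D(4)=9, D(5)=44, D(6)=265, D(7)=1854.
Total arrangements: 7! = 5040.
Probability = D(7)/7! = 103/280.

Final answer: D(7)/7! = 1854/5040 = 0.367857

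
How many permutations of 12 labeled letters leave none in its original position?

Derangements satisfy D(n) = (n-1)(D(n-1) + D(n-2)), starting from D(0)=1, D(1)=0.
D(2) = 1 x (0 + 1) = 1
D(3) = 2 x (1 + 0) = 2
D(4) = 3 x (2 + 1) = 9
D(5) = 4 x (9 + 2) = 44
D(6) = 5 x (44 + 9) = 265
D(7) = 6 x (265 + 44) = 1854
D(8) = 7 x (1854 + 265) = 14833
D(9) = 8 x (14833 + 1854) = 133496
D(10) = 9 x (133496 + 14833) = 1334961
D(11) = 10 x (1334961 + 133496) = 14684570
D(12) = 11 x (D(11) + D(10)) = 11 x (14684570 + 1334961)

Final answer: D(12) = 176214841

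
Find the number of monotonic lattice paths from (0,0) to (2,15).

Each path has 2 right steps and 15 up steps in some order (17 steps total).
Choose which 15 of the 17 steps are up: C(17,15).

Final answer: C(17,15) = 136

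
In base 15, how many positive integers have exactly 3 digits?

Leading digit: 14 options (nonzero). Other 2 digit(s): 15 options each.
Total: 14 x 15^2.

Final answer: 3150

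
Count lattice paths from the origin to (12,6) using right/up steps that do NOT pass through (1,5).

Total paths to (12,6): C(18,6) = 18564.
Paths through (1,5): C(6,5) x C(12,1) = 72.
Avoiding (1,5): 18564 - 72.

Final answer: 18492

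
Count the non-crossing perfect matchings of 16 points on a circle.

This is counted by the nth Catalan number C_n. Here n = 16/2 = 8.
C_n = C(2n,n) - C(2n,n+1), so C_{8} = C(16,8) - C(16,9) = 12870 - 11440.

Final answer: C_{8} = 1430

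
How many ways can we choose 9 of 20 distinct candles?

C(20,9) = 20!/(9! x 11!).

Final answer: \binom{20}{9} = 167960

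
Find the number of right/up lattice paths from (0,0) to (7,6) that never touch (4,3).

Total paths to (7,6): C(13,6) = 1716.
Paths through (4,3): C(7,3) x C(6,3) = 700.
Avoiding (4,3): 1716 - 700.

Final answer: 1016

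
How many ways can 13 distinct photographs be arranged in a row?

The number of ways to arrange 13 distinct objects is 13!.

Final answer: 13! = 6227020800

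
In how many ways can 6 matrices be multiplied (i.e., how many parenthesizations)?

This is a standard Catalan-number count: the answer is C_n. Here n = 6 - 1 = 5.
Using C_0 = 1 and C_(k+1) = C_k x 2(2k+1)/(k+2), build up term by term: C_1=1, C_2=2, C_3=5, C_4=14, C_5=42.

Final answer: C_{5} = 42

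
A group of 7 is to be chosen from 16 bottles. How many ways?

C(16,7) = 16!/(7! x 9!).

Final answer: \binom{16}{7} = 11440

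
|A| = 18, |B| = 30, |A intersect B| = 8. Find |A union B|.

|A union B| = |A| + |B| - |A intersect B| = 18 + 30 - 8.

Final answer: 40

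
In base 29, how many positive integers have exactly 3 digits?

These are the integers in [29^2, 29^3), so the count is 29^3 - 29^2 = 28 x 29^2.

Final answer: 23548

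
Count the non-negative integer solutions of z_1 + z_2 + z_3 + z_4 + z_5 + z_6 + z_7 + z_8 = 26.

Stars and bars with 26 stars and 7 bars:
C(26+8-1, 8-1) = C(33,7).

Final answer: C(33,7) = 4272048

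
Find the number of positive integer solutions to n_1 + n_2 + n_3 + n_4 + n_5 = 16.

Substitute n'_i = n_i - 1 (so n'_i >= 0). Then sum n'_i = 16 - 5 = 11.
Stars and bars: C(11+5-1, 5-1) = C(15,4).

Final answer: C(15,4) = 1365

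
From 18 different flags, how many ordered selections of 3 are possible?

P(18,3) = 18!/(18-3)! = 18!/15!.

Final answer: P(18,3) = 4896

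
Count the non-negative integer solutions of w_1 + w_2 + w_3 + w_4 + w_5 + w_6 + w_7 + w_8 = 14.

Stars and bars with 14 stars and 7 bars:
C(14+8-1, 8-1) = C(21,7).

Final answer: C(21,7) = 116280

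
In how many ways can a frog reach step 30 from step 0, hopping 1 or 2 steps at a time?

Condition on the final move: it is a 1-step (f(n-1) ways to get there) or a 2-step (f(n-2) ways), so f(n) = f(n-1) + f(n-2), with f(1)=1, f(2)=2.
Building up term by term: f(1)=1, f(2)=2, f(3)=3, f(4)=5, f(5)=8, f(6)=13, f(7)=21, f(8)=34, f(9)=55, f(10)=89, f(11)=144, f(12)=233, f(13)=377, f(14)=610, f(15)=987, f(16)=1597, f(17)=2584, f(18)=4181, f(19)=6765, f(20)=10946, f(21)=17711, f(22)=28657, f(23)=46368, f(24)=75025, f(25)=121393, f(26)=196418, f(27)=317811, f(28)=514229, f(29)=832040, f(30)=1346269.

Final answer: 1346269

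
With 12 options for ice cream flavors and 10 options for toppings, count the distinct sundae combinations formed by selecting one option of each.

By the multiplication principle: 12 x 10.

Final answer: 120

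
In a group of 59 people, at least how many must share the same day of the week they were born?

There are 7 possible values for day of the week they were born. With 59 people and 7 categories, by pigeonhole: ceiling(59/7).

Final answer: 9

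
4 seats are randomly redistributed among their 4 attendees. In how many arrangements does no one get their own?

Use the recurrence D(n) = (n-1)(D(n-1) + D(n-2)) with D(0)=1, D(1)=0.
D(2) = 1 x (0 + 1) = 1
D(3) = 2 x (1 + 0) = 2
D(4) = 3 x (D(3) + D(2)) = 3 x (2 + 1)

Final answer: D(4) = 9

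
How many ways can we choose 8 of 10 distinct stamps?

C(10,8) = 10!/(8! x (10-8)!).

Final answer: C(10,8) = 45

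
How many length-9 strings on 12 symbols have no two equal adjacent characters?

Let g(n) count such strings. g(1) = 12, and each valid string of length n-1 extends in 11 ways (any symbol but the last), so g(n) = 11 g(n-1).
Total: g(9) = 12 x 11^8.

Final answer: 12 x 11^{8} = 2572306572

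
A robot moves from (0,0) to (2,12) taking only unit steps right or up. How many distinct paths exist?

Each path has 2 right steps and 12 up steps in some order (14 steps total).
Choose which 12 of the 14 steps are up: C(14,12).

Final answer: C(14,12) = 91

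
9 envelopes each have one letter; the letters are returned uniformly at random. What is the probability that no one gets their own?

Derangements satisfy D(n) = (n-1)(D(n-1) + D(n-2)), starting from D(0)=1, D(1)=0.
Building up: D(2)=1, D(3)=2, D(4)=9, D(5)=44, D(6)=265, D(7)=1854, D(8)=14833, D(9)=133496.
Total arrangements: 9! = 362880.
Probability = D(9)/9! = 16687/45360.

Final answer: D(9)/9! = 133496/362880 = 0.367879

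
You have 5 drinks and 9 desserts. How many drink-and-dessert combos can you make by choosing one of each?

By the multiplication principle: 5 x 9.

Final answer: 45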